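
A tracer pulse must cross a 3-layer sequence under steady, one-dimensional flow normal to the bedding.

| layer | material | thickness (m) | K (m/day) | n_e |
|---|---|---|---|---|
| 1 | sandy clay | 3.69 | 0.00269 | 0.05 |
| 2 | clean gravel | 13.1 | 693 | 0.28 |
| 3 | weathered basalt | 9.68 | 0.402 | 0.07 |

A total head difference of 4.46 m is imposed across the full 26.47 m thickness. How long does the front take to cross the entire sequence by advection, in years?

3.88

With flow normal to the layers, continuity requires the same specific discharge q through every layer.
Σ(b_i/K_i) = 3.69/0.00269 + 13.1/693 + 9.68/0.402 = 1396 d.
q = Δh / Σ(b_i/K_i) = 4.46 / 1396 = 0.003195 m/day.
In each layer the seepage velocity is v_i = q/n_i, so the layer transit time is t_i = b_i·n_i / q:
  layer 1 (sandy clay): t_1 = 3.69 × 0.05 / 0.003195 = 57.74 d
  layer 2 (clean gravel): t_2 = 13.1 × 0.28 / 0.003195 = 1148 d
  layer 3 (weathered basalt): t_3 = 9.68 × 0.07 / 0.003195 = 212.1 d
Total t = Σ t_i = 1418 days = 3.882 years.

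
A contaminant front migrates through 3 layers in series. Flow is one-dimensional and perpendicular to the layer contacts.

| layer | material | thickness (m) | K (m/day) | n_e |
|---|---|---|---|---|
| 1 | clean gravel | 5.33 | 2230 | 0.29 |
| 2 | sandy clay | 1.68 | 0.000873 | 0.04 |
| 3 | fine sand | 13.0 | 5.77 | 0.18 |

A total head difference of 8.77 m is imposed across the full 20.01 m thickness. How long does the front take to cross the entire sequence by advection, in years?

2.38

With flow normal to the layers, continuity requires the same specific discharge q through every layer.
Σ(b_i/K_i) = 5.33/2230 + 1.68/0.000873 + 13.0/5.77 = 1927 d.
q = Δh / Σ(b_i/K_i) = 8.77 / 1927 = 0.004552 m/day.
In each layer the seepage velocity is v_i = q/n_i, so the layer transit time is t_i = b_i·n_i / q:
  layer 1 (clean gravel): t_1 = 5.33 × 0.29 / 0.004552 = 339.6 d
  layer 2 (sandy clay): t_2 = 1.68 × 0.04 / 0.004552 = 14.76 d
  layer 3 (fine sand): t_3 = 13.0 × 0.18 / 0.004552 = 514.1 d
Total t = Σ t_i = 868.4 days = 2.378 years.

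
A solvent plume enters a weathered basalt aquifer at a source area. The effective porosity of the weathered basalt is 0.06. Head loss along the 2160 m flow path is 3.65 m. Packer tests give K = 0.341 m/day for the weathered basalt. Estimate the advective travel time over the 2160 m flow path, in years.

616

Hydraulic gradient i = Δh / L = 3.65 / 2160 = 0.001690.
Darcy flux q = K · i = 0.3410 × 0.001690 = 0.0005762 m/day.
Seepage velocity v = q / n_e = 0.0005762 / 0.06 = 0.009604 m/day.
Travel time t = L / v = 2160 / 0.009604 = 2.249e+05 days = 615.8 years.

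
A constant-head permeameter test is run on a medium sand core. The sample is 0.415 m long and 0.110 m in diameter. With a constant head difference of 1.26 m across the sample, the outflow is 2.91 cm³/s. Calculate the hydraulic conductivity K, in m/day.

Cross-sectional area A = π·(d/2)² = π × (0.110/2)² = 0.009503 m².
Convert discharge: 2.91 cm³/s = 2.910e-06 m³/s.
Darcy's law rearranged: K = Q·L / (A·Δh) = 2.910e-06 × 0.415 / (0.009503 × 1.26) = 0.0001009 m/s = 8.714 m/day.

8.71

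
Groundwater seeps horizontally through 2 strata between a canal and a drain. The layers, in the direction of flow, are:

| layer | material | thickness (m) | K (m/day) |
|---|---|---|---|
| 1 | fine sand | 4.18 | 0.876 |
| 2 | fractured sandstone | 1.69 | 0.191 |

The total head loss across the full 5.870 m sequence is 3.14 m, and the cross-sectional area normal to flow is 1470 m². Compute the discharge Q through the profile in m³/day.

339

Flow is perpendicular to layering, so the layers act in series and the equivalent K is the thickness-weighted harmonic mean.
Total thickness L = 4.18 + 1.69 = 5.870 m.
Σ(b_i/K_i) = 4.18/0.876 + 1.69/0.191 = 13.62 d.
K_eq = L / Σ(b_i/K_i) = 5.870 / 13.62 = 0.4310 m/day.
Q = K_eq · A · (Δh/L) = 0.4310 × 1470 × (3.14/5.870) = 338.9 m³/day.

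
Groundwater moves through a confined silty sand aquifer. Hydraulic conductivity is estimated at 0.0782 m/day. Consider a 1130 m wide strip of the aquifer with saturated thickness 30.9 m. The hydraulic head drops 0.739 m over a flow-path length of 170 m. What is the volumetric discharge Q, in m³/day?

11.9

Cross-sectional area A = 1130 × 30.9 = 34917 m².
Hydraulic gradient i = Δh / L = 0.739 / 170 = 0.004347.
Darcy's law: Q = K · A · i = 0.07820 × 34917 × 0.004347 = 11.87 m³/day.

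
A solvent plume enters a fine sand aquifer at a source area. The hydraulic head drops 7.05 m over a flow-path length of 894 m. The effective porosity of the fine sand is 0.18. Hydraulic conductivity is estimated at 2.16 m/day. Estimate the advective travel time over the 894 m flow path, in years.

Hydraulic gradient i = Δh / L = 7.05 / 894 = 0.007886.
Darcy flux q = K · i = 2.160 × 0.007886 = 0.01703 m/day.
Seepage velocity v = q / n_e = 0.01703 / 0.18 = 0.09463 m/day.
Travel time t = L / v = 894 / 0.09463 = 9447 days = 25.87 years.

25.9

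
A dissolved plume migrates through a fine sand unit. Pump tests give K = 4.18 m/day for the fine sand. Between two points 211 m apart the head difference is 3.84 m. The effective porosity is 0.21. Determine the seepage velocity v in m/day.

Hydraulic gradient i = Δh / L = 3.84 / 211 = 0.01820.
Darcy flux q = K · i = 4.180 × 0.01820 = 0.07607 m/day.
Seepage velocity v = q / n_e = 0.07607 / 0.21 = 0.3622 m/day.

0.362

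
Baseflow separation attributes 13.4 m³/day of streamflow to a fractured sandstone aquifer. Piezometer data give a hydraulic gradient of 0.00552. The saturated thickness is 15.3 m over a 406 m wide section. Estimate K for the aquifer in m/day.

Cross-sectional area A = 406 × 15.3 = 6212 m².
Hydraulic gradient i = 0.00552.
From Q = K·A·i, K = Q / (A·i) = 13.4 / (6212 × 0.005520) = 0.3908 m/day.

0.391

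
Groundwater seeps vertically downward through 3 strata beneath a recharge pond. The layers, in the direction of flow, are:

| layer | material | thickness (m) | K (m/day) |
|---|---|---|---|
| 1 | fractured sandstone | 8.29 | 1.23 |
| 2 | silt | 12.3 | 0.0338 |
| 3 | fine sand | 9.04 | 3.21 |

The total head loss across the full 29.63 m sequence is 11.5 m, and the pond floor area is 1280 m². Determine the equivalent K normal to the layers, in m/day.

Flow is perpendicular to layering, so the layers act in series and the equivalent K is the thickness-weighted harmonic mean.
Total thickness L = 8.29 + 12.3 + 9.04 = 29.63 m.
Σ(b_i/K_i) = 8.29/1.23 + 12.3/0.0338 + 9.04/3.21 = 373.5 d.
K_eq = L / Σ(b_i/K_i) = 29.63 / 373.5 = 0.07934 m/day.

0.0793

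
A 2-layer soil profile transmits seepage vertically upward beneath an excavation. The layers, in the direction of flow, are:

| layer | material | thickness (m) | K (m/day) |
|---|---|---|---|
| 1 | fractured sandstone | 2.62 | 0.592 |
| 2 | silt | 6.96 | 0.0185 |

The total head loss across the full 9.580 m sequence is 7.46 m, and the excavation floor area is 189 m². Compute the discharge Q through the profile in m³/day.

3.70

Flow is perpendicular to layering, so the layers act in series and the equivalent K is the thickness-weighted harmonic mean.
Total thickness L = 2.62 + 6.96 = 9.580 m.
Σ(b_i/K_i) = 2.62/0.592 + 6.96/0.0185 = 380.6 d.
K_eq = L / Σ(b_i/K_i) = 9.580 / 380.6 = 0.02517 m/day.
Q = K_eq · A · (Δh/L) = 0.02517 × 189 × (7.46/9.580) = 3.704 m³/day.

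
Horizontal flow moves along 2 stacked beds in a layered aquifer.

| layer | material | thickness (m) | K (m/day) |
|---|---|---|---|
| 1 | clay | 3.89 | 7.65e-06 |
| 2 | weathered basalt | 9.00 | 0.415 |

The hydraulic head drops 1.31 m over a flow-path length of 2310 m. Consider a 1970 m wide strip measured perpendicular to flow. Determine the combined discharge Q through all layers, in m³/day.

Flow is parallel to layering, so each bed carries its own Darcy discharge and the transmissivities add.
Σ(K_i·b_i) = 7.65e-06×3.89 + 0.415×9.00 = 3.735 m²/day.
Hydraulic gradient i = Δh / L = 1.31 / 2310 = 0.0005671.
Q = Σ(K_i·b_i) · W · i = 3.735 × 1970 × 0.0005671 = 4.173 m³/day.

4.17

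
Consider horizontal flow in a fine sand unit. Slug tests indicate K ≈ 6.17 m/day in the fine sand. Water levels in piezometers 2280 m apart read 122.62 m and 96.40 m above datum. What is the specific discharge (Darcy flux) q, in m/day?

0.0710

Hydraulic gradient i = (122.62 − 96.40) / 2280 = 26.22 / 2280 = 0.01150.
Specific discharge q = K · i = 6.170 × 0.01150 = 0.07096 m/day.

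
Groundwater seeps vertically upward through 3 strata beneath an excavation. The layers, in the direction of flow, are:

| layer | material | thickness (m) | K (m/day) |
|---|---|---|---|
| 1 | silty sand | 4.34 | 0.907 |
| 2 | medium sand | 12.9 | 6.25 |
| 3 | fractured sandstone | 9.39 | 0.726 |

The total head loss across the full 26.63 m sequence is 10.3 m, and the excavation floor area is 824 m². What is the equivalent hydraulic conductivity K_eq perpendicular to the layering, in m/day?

1.35

Flow is perpendicular to layering, so the layers act in series and the equivalent K is the thickness-weighted harmonic mean.
Total thickness L = 4.34 + 12.9 + 9.39 = 26.63 m.
Σ(b_i/K_i) = 4.34/0.907 + 12.9/6.25 + 9.39/0.726 = 19.78 d.
K_eq = L / Σ(b_i/K_i) = 26.63 / 19.78 = 1.346 m/day.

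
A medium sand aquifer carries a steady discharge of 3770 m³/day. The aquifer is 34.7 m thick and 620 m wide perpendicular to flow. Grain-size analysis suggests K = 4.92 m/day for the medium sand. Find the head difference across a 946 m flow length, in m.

Cross-sectional area A = 620 × 34.7 = 21514 m².
From Q = K·A·i, i = Q / (K·A) = 3770 / (4.920 × 21514) = 0.03562.
Head loss Δh = i · L = 0.03562 × 946 = 33.69 m.

33.7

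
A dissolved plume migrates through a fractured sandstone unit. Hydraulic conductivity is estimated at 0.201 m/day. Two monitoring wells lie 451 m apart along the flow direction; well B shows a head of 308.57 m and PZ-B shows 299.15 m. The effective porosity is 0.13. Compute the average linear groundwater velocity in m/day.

0.0323

Hydraulic gradient i = (308.57 − 299.15) / 451 = 9.42 / 451 = 0.02089.
Darcy flux q = K · i = 0.2010 × 0.02089 = 0.004198 m/day.
Seepage velocity v = q / n_e = 0.004198 / 0.13 = 0.03229 m/day.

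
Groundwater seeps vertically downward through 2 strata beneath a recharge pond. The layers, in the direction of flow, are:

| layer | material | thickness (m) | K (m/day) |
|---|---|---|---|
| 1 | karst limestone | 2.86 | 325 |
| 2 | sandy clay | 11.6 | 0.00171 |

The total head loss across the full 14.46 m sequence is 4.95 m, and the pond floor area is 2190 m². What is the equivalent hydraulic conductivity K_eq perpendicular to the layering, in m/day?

0.00213

Flow is perpendicular to layering, so the layers act in series and the equivalent K is the thickness-weighted harmonic mean.
Total thickness L = 2.86 + 11.6 = 14.46 m.
Σ(b_i/K_i) = 2.86/325 + 11.6/0.00171 = 6784 d.
K_eq = L / Σ(b_i/K_i) = 14.46 / 6784 = 0.002132 m/day.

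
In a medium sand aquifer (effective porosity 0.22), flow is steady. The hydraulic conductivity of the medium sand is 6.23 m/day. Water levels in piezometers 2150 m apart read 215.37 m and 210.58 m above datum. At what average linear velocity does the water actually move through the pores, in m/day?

Hydraulic gradient i = (215.37 − 210.58) / 2150 = 4.79 / 2150 = 0.002228.
Darcy flux q = K · i = 6.230 × 0.002228 = 0.01388 m/day.
Seepage velocity v = q / n_e = 0.01388 / 0.22 = 0.06309 m/day.

0.0631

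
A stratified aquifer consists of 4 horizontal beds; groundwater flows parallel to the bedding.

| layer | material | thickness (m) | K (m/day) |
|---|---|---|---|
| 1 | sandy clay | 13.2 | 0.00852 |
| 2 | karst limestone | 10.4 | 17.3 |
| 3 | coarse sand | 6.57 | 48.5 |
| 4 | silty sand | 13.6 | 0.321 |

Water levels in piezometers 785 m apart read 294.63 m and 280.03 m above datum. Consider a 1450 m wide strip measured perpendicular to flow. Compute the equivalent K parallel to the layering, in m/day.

11.5

Flow is parallel to layering, so each bed carries its own Darcy discharge and the transmissivities add.
Σ(K_i·b_i) = 0.00852×13.2 + 17.3×10.4 + 48.5×6.57 + 0.321×13.6 = 503.0 m²/day.
Total thickness b = 43.77 m, so K_eq = Σ(K_i·b_i)/b = 11.49 m/day.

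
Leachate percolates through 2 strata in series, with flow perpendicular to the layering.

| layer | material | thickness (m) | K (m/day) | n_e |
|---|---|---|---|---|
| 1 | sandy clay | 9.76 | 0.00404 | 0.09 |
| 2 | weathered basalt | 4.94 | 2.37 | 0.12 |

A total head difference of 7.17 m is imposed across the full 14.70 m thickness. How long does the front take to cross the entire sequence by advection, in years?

1.36

With flow normal to the layers, continuity requires the same specific discharge q through every layer.
Σ(b_i/K_i) = 9.76/0.00404 + 4.94/2.37 = 2418 d.
q = Δh / Σ(b_i/K_i) = 7.17 / 2418 = 0.002965 m/day.
In each layer the seepage velocity is v_i = q/n_i, so the layer transit time is t_i = b_i·n_i / q:
  layer 1 (sandy clay): t_1 = 9.76 × 0.09 / 0.002965 = 296.2 d
  layer 2 (weathered basalt): t_2 = 4.94 × 0.12 / 0.002965 = 199.9 d
Total t = Σ t_i = 496.1 days = 1.358 years.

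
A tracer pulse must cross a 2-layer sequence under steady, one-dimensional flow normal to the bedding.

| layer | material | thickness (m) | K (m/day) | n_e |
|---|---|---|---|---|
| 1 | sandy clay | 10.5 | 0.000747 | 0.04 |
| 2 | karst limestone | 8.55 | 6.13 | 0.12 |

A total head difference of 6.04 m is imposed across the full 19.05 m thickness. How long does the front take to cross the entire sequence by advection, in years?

9.21

With flow normal to the layers, continuity requires the same specific discharge q through every layer.
Σ(b_i/K_i) = 10.5/0.000747 + 8.55/6.13 = 14058 d.
q = Δh / Σ(b_i/K_i) = 6.04 / 14058 = 0.0004297 m/day.
In each layer the seepage velocity is v_i = q/n_i, so the layer transit time is t_i = b_i·n_i / q:
  layer 1 (sandy clay): t_1 = 10.5 × 0.04 / 0.0004297 = 977.5 d
  layer 2 (karst limestone): t_2 = 8.55 × 0.12 / 0.0004297 = 2388 d
Total t = Σ t_i = 3365 days = 9.214 years.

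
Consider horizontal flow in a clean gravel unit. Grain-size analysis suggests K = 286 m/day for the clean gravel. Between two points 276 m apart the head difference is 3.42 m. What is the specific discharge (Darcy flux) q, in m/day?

Hydraulic gradient i = Δh / L = 3.42 / 276 = 0.01239.
Specific discharge q = K · i = 286.0 × 0.01239 = 3.544 m/day.

3.54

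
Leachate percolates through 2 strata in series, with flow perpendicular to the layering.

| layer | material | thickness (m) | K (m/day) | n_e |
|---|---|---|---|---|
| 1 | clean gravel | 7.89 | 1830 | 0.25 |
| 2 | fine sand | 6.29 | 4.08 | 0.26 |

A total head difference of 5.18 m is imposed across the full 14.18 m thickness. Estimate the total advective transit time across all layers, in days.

1.08

With flow normal to the layers, continuity requires the same specific discharge q through every layer.
Σ(b_i/K_i) = 7.89/1830 + 6.29/4.08 = 1.546 d.
q = Δh / Σ(b_i/K_i) = 5.18 / 1.546 = 3.351 m/day.
In each layer the seepage velocity is v_i = q/n_i, so the layer transit time is t_i = b_i·n_i / q:
  layer 1 (clean gravel): t_1 = 7.89 × 0.25 / 3.351 = 0.5887 d
  layer 2 (fine sand): t_2 = 6.29 × 0.26 / 3.351 = 0.4881 d
Total t = Σ t_i = 1.077 days.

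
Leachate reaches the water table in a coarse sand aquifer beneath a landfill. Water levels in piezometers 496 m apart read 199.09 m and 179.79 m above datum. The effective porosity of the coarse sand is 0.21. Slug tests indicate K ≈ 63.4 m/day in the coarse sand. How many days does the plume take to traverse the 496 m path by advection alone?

42.2

Hydraulic gradient i = (199.09 − 179.79) / 496 = 19.3 / 496 = 0.03891.
Darcy flux q = K · i = 63.40 × 0.03891 = 2.467 m/day.
Seepage velocity v = q / n_e = 2.467 / 0.21 = 11.75 m/day.
Travel time t = L / v = 496 / 11.75 = 42.22 days.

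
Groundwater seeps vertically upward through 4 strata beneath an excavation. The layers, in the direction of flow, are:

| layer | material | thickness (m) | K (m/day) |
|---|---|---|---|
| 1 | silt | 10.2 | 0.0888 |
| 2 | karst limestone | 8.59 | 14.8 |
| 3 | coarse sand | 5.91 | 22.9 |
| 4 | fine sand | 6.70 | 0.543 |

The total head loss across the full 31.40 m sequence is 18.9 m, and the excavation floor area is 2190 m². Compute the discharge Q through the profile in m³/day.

323

Flow is perpendicular to layering, so the layers act in series and the equivalent K is the thickness-weighted harmonic mean.
Total thickness L = 10.2 + 8.59 + 5.91 + 6.70 = 31.40 m.
Σ(b_i/K_i) = 10.2/0.0888 + 8.59/14.8 + 5.91/22.9 + 6.70/0.543 = 128.0 d.
K_eq = L / Σ(b_i/K_i) = 31.40 / 128.0 = 0.2452 m/day.
Q = K_eq · A · (Δh/L) = 0.2452 × 2190 × (18.9/31.40) = 323.3 m³/day.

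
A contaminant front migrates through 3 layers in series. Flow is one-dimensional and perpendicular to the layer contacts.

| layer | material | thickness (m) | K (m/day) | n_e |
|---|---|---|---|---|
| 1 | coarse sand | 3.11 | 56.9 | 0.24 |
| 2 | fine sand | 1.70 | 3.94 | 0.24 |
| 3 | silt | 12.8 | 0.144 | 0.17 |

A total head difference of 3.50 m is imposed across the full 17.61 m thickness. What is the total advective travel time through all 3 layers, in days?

85.0

With flow normal to the layers, continuity requires the same specific discharge q through every layer.
Σ(b_i/K_i) = 3.11/56.9 + 1.70/3.94 + 12.8/0.144 = 89.38 d.
q = Δh / Σ(b_i/K_i) = 3.50 / 89.38 = 0.03916 m/day.
In each layer the seepage velocity is v_i = q/n_i, so the layer transit time is t_i = b_i·n_i / q:
  layer 1 (coarse sand): t_1 = 3.11 × 0.24 / 0.03916 = 19.06 d
  layer 2 (fine sand): t_2 = 1.70 × 0.24 / 0.03916 = 10.42 d
  layer 3 (silt): t_3 = 12.8 × 0.17 / 0.03916 = 55.57 d
Total t = Σ t_i = 85.04 days.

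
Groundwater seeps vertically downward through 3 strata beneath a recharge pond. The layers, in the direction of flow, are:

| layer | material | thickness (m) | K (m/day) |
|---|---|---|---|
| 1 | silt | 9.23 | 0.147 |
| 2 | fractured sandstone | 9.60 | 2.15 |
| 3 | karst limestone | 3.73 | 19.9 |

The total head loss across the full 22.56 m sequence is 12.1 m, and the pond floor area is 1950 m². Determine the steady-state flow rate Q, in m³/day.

Flow is perpendicular to layering, so the layers act in series and the equivalent K is the thickness-weighted harmonic mean.
Total thickness L = 9.23 + 9.60 + 3.73 = 22.56 m.
Σ(b_i/K_i) = 9.23/0.147 + 9.60/2.15 + 3.73/19.9 = 67.44 d.
K_eq = L / Σ(b_i/K_i) = 22.56 / 67.44 = 0.3345 m/day.
Q = K_eq · A · (Δh/L) = 0.3345 × 1950 × (12.1/22.56) = 349.9 m³/day.

350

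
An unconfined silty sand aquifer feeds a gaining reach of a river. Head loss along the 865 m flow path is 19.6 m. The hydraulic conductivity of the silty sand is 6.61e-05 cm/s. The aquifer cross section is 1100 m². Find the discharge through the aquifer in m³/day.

1.42

Convert K: 6.61e-05 cm/s × 864 = 0.05711 m/day.
Hydraulic gradient i = Δh / L = 19.6 / 865 = 0.02266.
Darcy's law: Q = K · A · i = 0.05711 × 1100 × 0.02266 = 1.423 m³/day.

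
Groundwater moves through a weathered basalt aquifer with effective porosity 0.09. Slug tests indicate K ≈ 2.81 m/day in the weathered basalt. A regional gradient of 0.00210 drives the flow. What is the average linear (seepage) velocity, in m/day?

Hydraulic gradient i = 0.00210.
Darcy flux q = K · i = 2.810 × 0.002100 = 0.005901 m/day.
Seepage velocity v = q / n_e = 0.005901 / 0.09 = 0.06557 m/day.

0.0656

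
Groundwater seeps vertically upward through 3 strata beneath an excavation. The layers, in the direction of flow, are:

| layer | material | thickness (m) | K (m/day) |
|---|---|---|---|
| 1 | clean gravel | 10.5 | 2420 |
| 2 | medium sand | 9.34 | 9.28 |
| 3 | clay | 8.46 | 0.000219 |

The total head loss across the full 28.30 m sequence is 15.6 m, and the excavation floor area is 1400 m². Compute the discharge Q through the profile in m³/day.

Flow is perpendicular to layering, so the layers act in series and the equivalent K is the thickness-weighted harmonic mean.
Total thickness L = 10.5 + 9.34 + 8.46 = 28.30 m.
Σ(b_i/K_i) = 10.5/2420 + 9.34/9.28 + 8.46/0.000219 = 38631 d.
K_eq = L / Σ(b_i/K_i) = 28.30 / 38631 = 0.0007326 m/day.
Q = K_eq · A · (Δh/L) = 0.0007326 × 1400 × (15.6/28.30) = 0.5653 m³/day.

0.565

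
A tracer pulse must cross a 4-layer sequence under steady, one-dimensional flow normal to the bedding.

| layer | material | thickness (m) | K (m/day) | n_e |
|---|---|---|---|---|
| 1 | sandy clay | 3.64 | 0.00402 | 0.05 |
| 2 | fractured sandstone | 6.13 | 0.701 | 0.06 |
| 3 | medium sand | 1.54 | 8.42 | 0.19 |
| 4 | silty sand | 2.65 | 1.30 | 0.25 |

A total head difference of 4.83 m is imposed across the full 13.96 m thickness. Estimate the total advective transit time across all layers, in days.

With flow normal to the layers, continuity requires the same specific discharge q through every layer.
Σ(b_i/K_i) = 3.64/0.00402 + 6.13/0.701 + 1.54/8.42 + 2.65/1.30 = 916.4 d.
q = Δh / Σ(b_i/K_i) = 4.83 / 916.4 = 0.005270 m/day.
In each layer the seepage velocity is v_i = q/n_i, so the layer transit time is t_i = b_i·n_i / q:
  layer 1 (sandy clay): t_1 = 3.64 × 0.05 / 0.005270 = 34.53 d
  layer 2 (fractured sandstone): t_2 = 6.13 × 0.06 / 0.005270 = 69.79 d
  layer 3 (medium sand): t_3 = 1.54 × 0.19 / 0.005270 = 55.52 d
  layer 4 (silty sand): t_4 = 2.65 × 0.25 / 0.005270 = 125.7 d
Total t = Σ t_i = 285.5 days.

286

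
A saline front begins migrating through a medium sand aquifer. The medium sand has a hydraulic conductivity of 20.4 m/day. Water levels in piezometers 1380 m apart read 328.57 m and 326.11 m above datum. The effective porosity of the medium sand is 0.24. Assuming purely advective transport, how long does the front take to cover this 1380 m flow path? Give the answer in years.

24.9

Hydraulic gradient i = (328.57 − 326.11) / 1380 = 2.46 / 1380 = 0.001783.
Darcy flux q = K · i = 20.40 × 0.001783 = 0.03637 m/day.
Seepage velocity v = q / n_e = 0.03637 / 0.24 = 0.1515 m/day.
Travel time t = L / v = 1380 / 0.1515 = 9108 days = 24.94 years.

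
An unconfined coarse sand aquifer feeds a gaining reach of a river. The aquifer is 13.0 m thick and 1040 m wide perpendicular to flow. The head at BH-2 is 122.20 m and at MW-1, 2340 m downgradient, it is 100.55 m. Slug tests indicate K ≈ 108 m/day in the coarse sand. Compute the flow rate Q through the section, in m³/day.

Cross-sectional area A = 1040 × 13.0 = 13520 m².
Hydraulic gradient i = (122.20 − 100.55) / 2340 = 21.65 / 2340 = 0.009252.
Darcy's law: Q = K · A · i = 108.0 × 13520 × 0.009252 = 13510 m³/day.

13500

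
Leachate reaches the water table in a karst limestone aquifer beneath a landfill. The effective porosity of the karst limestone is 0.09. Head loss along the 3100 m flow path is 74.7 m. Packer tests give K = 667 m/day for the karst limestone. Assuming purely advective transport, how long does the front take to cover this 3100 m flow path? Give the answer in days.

Hydraulic gradient i = Δh / L = 74.7 / 3100 = 0.02410.
Darcy flux q = K · i = 667.0 × 0.02410 = 16.07 m/day.
Seepage velocity v = q / n_e = 16.07 / 0.09 = 178.6 m/day.
Travel time t = L / v = 3100 / 178.6 = 17.36 days.

17.4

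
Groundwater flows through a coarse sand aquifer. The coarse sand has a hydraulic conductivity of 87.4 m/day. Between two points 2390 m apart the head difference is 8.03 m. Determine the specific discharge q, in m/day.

Hydraulic gradient i = Δh / L = 8.03 / 2390 = 0.003360.
Specific discharge q = K · i = 87.40 × 0.003360 = 0.2936 m/day.

0.294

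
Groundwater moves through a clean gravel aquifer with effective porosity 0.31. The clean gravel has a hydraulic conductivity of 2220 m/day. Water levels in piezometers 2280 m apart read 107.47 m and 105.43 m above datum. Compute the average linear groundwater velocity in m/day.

6.41

Hydraulic gradient i = (107.47 − 105.43) / 2280 = 2.04 / 2280 = 0.0008947.
Darcy flux q = K · i = 2220 × 0.0008947 = 1.986 m/day.
Seepage velocity v = q / n_e = 1.986 / 0.31 = 6.407 m/day.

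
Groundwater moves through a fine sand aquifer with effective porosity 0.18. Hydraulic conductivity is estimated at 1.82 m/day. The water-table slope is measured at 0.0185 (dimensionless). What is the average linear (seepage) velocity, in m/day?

0.187

Hydraulic gradient i = 0.0185.
Darcy flux q = K · i = 1.820 × 0.01850 = 0.03367 m/day.
Seepage velocity v = q / n_e = 0.03367 / 0.18 = 0.1871 m/day.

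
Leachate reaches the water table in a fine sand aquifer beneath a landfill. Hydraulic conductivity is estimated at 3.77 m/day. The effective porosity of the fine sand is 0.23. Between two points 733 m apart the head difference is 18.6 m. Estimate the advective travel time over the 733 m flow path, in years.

Hydraulic gradient i = Δh / L = 18.6 / 733 = 0.02538.
Darcy flux q = K · i = 3.770 × 0.02538 = 0.09566 m/day.
Seepage velocity v = q / n_e = 0.09566 / 0.23 = 0.4159 m/day.
Travel time t = L / v = 733 / 0.4159 = 1762 days = 4.825 years.

4.82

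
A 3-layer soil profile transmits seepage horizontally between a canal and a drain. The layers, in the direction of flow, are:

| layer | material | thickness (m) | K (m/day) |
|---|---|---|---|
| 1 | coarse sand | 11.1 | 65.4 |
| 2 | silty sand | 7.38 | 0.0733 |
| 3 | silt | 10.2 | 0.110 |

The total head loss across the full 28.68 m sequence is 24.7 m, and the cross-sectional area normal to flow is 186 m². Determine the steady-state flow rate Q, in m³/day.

Flow is perpendicular to layering, so the layers act in series and the equivalent K is the thickness-weighted harmonic mean.
Total thickness L = 11.1 + 7.38 + 10.2 = 28.68 m.
Σ(b_i/K_i) = 11.1/65.4 + 7.38/0.0733 + 10.2/0.110 = 193.6 d.
K_eq = L / Σ(b_i/K_i) = 28.68 / 193.6 = 0.1482 m/day.
Q = K_eq · A · (Δh/L) = 0.1482 × 186 × (24.7/28.68) = 23.73 m³/day.

23.7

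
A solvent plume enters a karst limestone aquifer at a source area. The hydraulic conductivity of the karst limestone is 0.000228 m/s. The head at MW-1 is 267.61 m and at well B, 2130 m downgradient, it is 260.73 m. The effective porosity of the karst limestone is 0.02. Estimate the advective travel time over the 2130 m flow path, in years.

Convert K: 0.000228 m/s × 86400 = 19.70 m/day.
Hydraulic gradient i = (267.61 − 260.73) / 2130 = 6.88 / 2130 = 0.003230.
Darcy flux q = K · i = 19.70 × 0.003230 = 0.06363 m/day.
Seepage velocity v = q / n_e = 0.06363 / 0.02 = 3.181 m/day.
Travel time t = L / v = 2130 / 3.181 = 669.5 days = 1.833 years.

1.83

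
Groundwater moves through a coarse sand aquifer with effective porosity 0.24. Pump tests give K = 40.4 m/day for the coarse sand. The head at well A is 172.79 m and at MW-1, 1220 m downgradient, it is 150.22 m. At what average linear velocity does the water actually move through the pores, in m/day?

3.11

Hydraulic gradient i = (172.79 − 150.22) / 1220 = 22.57 / 1220 = 0.01850.
Darcy flux q = K · i = 40.40 × 0.01850 = 0.7474 m/day.
Seepage velocity v = q / n_e = 0.7474 / 0.24 = 3.114 m/day.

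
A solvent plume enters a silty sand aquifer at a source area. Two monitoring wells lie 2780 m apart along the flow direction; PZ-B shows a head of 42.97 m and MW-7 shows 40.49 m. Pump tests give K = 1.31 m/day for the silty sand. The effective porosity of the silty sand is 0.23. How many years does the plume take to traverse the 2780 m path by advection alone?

1500

Hydraulic gradient i = (42.97 − 40.49) / 2780 = 2.48 / 2780 = 0.0008921.
Darcy flux q = K · i = 1.310 × 0.0008921 = 0.001169 m/day.
Seepage velocity v = q / n_e = 0.001169 / 0.23 = 0.005081 m/day.
Travel time t = L / v = 2780 / 0.005081 = 5.471e+05 days = 1498 years.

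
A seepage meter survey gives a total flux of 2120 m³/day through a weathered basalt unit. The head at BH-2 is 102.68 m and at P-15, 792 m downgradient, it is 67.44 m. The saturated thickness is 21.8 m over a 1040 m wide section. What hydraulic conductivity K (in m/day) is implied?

Cross-sectional area A = 1040 × 21.8 = 22672 m².
Hydraulic gradient i = (102.68 − 67.44) / 792 = 35.24 / 792 = 0.04449.
From Q = K·A·i, K = Q / (A·i) = 2120 / (22672 × 0.04449) = 2.102 m/day.

2.10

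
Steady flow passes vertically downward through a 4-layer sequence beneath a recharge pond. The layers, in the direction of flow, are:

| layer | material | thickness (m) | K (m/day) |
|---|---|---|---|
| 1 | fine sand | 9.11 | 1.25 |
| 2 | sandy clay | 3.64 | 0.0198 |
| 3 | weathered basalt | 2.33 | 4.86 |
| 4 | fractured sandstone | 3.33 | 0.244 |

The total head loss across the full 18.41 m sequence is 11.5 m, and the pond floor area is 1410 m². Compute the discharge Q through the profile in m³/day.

Flow is perpendicular to layering, so the layers act in series and the equivalent K is the thickness-weighted harmonic mean.
Total thickness L = 9.11 + 3.64 + 2.33 + 3.33 = 18.41 m.
Σ(b_i/K_i) = 9.11/1.25 + 3.64/0.0198 + 2.33/4.86 + 3.33/0.244 = 205.3 d.
K_eq = L / Σ(b_i/K_i) = 18.41 / 205.3 = 0.08969 m/day.
Q = K_eq · A · (Δh/L) = 0.08969 × 1410 × (11.5/18.41) = 79.00 m³/day.

79.0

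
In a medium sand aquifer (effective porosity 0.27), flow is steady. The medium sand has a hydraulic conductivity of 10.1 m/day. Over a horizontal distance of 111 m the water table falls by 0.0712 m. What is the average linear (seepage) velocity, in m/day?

0.0240

Hydraulic gradient i = Δh / L = 0.0712 / 111 = 0.0006414.
Darcy flux q = K · i = 10.10 × 0.0006414 = 0.006479 m/day.
Seepage velocity v = q / n_e = 0.006479 / 0.27 = 0.02399 m/day.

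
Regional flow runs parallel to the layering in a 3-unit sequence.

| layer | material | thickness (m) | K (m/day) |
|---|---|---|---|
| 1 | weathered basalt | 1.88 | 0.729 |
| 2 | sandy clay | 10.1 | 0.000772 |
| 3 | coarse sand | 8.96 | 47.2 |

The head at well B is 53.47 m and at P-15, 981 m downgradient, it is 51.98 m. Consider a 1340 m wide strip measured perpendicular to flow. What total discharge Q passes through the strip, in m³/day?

Flow is parallel to layering, so each bed carries its own Darcy discharge and the transmissivities add.
Σ(K_i·b_i) = 0.729×1.88 + 0.000772×10.1 + 47.2×8.96 = 424.3 m²/day.
Hydraulic gradient i = (53.47 − 51.98) / 981 = 1.49 / 981 = 0.001519.
Q = Σ(K_i·b_i) · W · i = 424.3 × 1340 × 0.001519 = 863.5 m³/day.

864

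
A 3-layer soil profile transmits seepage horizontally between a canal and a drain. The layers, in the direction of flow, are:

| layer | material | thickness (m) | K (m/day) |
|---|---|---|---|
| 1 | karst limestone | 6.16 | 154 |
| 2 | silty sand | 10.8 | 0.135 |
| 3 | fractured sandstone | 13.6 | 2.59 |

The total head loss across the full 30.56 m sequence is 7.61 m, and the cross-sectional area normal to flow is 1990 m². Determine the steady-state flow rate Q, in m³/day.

Flow is perpendicular to layering, so the layers act in series and the equivalent K is the thickness-weighted harmonic mean.
Total thickness L = 6.16 + 10.8 + 13.6 = 30.56 m.
Σ(b_i/K_i) = 6.16/154 + 10.8/0.135 + 13.6/2.59 = 85.29 d.
K_eq = L / Σ(b_i/K_i) = 30.56 / 85.29 = 0.3583 m/day.
Q = K_eq · A · (Δh/L) = 0.3583 × 1990 × (7.61/30.56) = 177.6 m³/day.

178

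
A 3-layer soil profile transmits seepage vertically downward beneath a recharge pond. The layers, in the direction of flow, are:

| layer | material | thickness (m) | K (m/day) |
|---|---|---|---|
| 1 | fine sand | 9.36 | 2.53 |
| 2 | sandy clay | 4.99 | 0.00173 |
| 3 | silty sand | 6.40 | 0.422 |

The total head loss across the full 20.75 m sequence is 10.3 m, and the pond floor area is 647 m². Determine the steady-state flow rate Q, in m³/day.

Flow is perpendicular to layering, so the layers act in series and the equivalent K is the thickness-weighted harmonic mean.
Total thickness L = 9.36 + 4.99 + 6.40 = 20.75 m.
Σ(b_i/K_i) = 9.36/2.53 + 4.99/0.00173 + 6.40/0.422 = 2903 d.
K_eq = L / Σ(b_i/K_i) = 20.75 / 2903 = 0.007147 m/day.
Q = K_eq · A · (Δh/L) = 0.007147 × 647 × (10.3/20.75) = 2.295 m³/day.

2.30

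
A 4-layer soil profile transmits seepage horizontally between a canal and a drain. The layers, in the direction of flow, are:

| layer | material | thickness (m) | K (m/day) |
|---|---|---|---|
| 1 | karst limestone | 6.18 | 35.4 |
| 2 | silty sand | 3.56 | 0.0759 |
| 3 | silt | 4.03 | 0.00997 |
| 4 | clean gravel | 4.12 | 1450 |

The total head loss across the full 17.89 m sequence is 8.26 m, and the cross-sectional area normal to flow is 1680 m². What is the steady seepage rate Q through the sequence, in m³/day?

Flow is perpendicular to layering, so the layers act in series and the equivalent K is the thickness-weighted harmonic mean.
Total thickness L = 6.18 + 3.56 + 4.03 + 4.12 = 17.89 m.
Σ(b_i/K_i) = 6.18/35.4 + 3.56/0.0759 + 4.03/0.00997 + 4.12/1450 = 451.3 d.
K_eq = L / Σ(b_i/K_i) = 17.89 / 451.3 = 0.03964 m/day.
Q = K_eq · A · (Δh/L) = 0.03964 × 1680 × (8.26/17.89) = 30.75 m³/day.

30.7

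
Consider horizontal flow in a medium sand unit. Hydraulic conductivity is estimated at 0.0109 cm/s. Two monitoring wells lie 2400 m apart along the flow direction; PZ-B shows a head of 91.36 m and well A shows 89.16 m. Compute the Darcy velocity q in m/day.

0.00863

Convert K: 0.0109 cm/s × 864 = 9.418 m/day.
Hydraulic gradient i = (91.36 − 89.16) / 2400 = 2.2 / 2400 = 0.0009167.
Specific discharge q = K · i = 9.418 × 0.0009167 = 0.008633 m/day.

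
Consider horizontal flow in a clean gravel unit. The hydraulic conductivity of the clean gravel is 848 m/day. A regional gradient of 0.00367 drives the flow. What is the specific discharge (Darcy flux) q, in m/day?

3.11

Hydraulic gradient i = 0.00367.
Specific discharge q = K · i = 848.0 × 0.003670 = 3.112 m/day.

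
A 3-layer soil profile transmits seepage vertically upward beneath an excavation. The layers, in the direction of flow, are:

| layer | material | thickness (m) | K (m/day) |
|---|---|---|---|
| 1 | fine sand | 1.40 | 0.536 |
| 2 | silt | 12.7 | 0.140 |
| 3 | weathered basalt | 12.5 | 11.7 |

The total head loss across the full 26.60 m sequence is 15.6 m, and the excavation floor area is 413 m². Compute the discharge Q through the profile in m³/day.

Flow is perpendicular to layering, so the layers act in series and the equivalent K is the thickness-weighted harmonic mean.
Total thickness L = 1.40 + 12.7 + 12.5 = 26.60 m.
Σ(b_i/K_i) = 1.40/0.536 + 12.7/0.140 + 12.5/11.7 = 94.39 d.
K_eq = L / Σ(b_i/K_i) = 26.60 / 94.39 = 0.2818 m/day.
Q = K_eq · A · (Δh/L) = 0.2818 × 413 × (15.6/26.60) = 68.25 m³/day.

68.3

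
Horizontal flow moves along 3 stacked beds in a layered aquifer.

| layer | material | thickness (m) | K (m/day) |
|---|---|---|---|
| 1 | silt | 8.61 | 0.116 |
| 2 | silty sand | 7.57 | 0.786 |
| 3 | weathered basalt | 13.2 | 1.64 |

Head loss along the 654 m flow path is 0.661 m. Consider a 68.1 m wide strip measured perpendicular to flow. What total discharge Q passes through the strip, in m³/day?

1.97

Flow is parallel to layering, so each bed carries its own Darcy discharge and the transmissivities add.
Σ(K_i·b_i) = 0.116×8.61 + 0.786×7.57 + 1.64×13.2 = 28.60 m²/day.
Hydraulic gradient i = Δh / L = 0.661 / 654 = 0.001011.
Q = Σ(K_i·b_i) · W · i = 28.60 × 68.1 × 0.001011 = 1.968 m³/day.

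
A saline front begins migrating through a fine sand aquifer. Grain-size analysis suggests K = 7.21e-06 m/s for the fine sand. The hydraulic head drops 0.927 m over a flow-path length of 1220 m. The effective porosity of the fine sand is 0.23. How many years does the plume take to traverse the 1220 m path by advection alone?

1620

Convert K: 7.21e-06 m/s × 86400 = 0.6229 m/day.
Hydraulic gradient i = Δh / L = 0.927 / 1220 = 0.0007598.
Darcy flux q = K · i = 0.6229 × 0.0007598 = 0.0004733 m/day.
Seepage velocity v = q / n_e = 0.0004733 / 0.23 = 0.002058 m/day.
Travel time t = L / v = 1220 / 0.002058 = 5.928e+05 days = 1623 years.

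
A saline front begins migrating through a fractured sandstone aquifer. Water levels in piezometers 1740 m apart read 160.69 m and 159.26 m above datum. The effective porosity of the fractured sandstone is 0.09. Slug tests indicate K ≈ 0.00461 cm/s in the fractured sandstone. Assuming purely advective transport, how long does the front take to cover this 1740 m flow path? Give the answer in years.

131

Convert K: 0.00461 cm/s × 864 = 3.983 m/day.
Hydraulic gradient i = (160.69 − 159.26) / 1740 = 1.43 / 1740 = 0.0008218.
Darcy flux q = K · i = 3.983 × 0.0008218 = 0.003273 m/day.
Seepage velocity v = q / n_e = 0.003273 / 0.09 = 0.03637 m/day.
Travel time t = L / v = 1740 / 0.03637 = 47840 days = 131.0 years.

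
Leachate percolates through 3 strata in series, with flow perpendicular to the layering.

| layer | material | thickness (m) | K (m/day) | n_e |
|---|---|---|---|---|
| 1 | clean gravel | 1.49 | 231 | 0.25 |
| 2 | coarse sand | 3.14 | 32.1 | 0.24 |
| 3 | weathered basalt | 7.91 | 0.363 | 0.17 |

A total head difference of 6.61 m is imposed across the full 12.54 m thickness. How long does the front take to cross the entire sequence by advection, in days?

8.18

With flow normal to the layers, continuity requires the same specific discharge q through every layer.
Σ(b_i/K_i) = 1.49/231 + 3.14/32.1 + 7.91/0.363 = 21.89 d.
q = Δh / Σ(b_i/K_i) = 6.61 / 21.89 = 0.3019 m/day.
In each layer the seepage velocity is v_i = q/n_i, so the layer transit time is t_i = b_i·n_i / q:
  layer 1 (clean gravel): t_1 = 1.49 × 0.25 / 0.3019 = 1.234 d
  layer 2 (coarse sand): t_2 = 3.14 × 0.24 / 0.3019 = 2.496 d
  layer 3 (weathered basalt): t_3 = 7.91 × 0.17 / 0.3019 = 4.454 d
Total t = Σ t_i = 8.184 days.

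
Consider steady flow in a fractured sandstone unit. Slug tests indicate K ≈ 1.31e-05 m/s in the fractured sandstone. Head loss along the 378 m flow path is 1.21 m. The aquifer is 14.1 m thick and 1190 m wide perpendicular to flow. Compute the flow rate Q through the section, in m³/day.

60.8

Convert K: 1.31e-05 m/s × 86400 = 1.132 m/day.
Cross-sectional area A = 1190 × 14.1 = 16779 m².
Hydraulic gradient i = Δh / L = 1.21 / 378 = 0.003201.
Darcy's law: Q = K · A · i = 1.132 × 16779 × 0.003201 = 60.79 m³/day.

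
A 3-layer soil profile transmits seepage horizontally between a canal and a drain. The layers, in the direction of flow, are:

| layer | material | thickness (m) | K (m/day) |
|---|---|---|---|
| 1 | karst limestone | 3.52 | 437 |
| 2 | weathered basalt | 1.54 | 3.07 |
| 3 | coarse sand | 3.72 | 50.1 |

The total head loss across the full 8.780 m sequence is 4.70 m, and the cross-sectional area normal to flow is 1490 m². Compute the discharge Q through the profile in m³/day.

Flow is perpendicular to layering, so the layers act in series and the equivalent K is the thickness-weighted harmonic mean.
Total thickness L = 3.52 + 1.54 + 3.72 = 8.780 m.
Σ(b_i/K_i) = 3.52/437 + 1.54/3.07 + 3.72/50.1 = 0.5839 d.
K_eq = L / Σ(b_i/K_i) = 8.780 / 0.5839 = 15.04 m/day.
Q = K_eq · A · (Δh/L) = 15.04 × 1490 × (4.70/8.780) = 11993 m³/day.

12000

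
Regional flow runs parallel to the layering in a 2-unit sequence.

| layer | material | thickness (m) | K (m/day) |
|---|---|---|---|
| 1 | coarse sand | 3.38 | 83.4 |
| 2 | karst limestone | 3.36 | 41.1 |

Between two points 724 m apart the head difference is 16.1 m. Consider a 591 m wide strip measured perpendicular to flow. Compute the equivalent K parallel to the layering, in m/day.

62.3

Flow is parallel to layering, so each bed carries its own Darcy discharge and the transmissivities add.
Σ(K_i·b_i) = 83.4×3.38 + 41.1×3.36 = 420.0 m²/day.
Total thickness b = 6.740 m, so K_eq = Σ(K_i·b_i)/b = 62.31 m/day.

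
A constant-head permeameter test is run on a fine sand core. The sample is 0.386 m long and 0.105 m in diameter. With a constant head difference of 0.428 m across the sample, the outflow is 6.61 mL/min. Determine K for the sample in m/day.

0.991

Cross-sectional area A = π·(d/2)² = π × (0.105/2)² = 0.008659 m².
Convert discharge: 6.61 mL/min = 1.102e-07 m³/s.
Darcy's law rearranged: K = Q·L / (A·Δh) = 1.102e-07 × 0.386 / (0.008659 × 0.428) = 1.147e-05 m/s = 0.9914 m/day.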